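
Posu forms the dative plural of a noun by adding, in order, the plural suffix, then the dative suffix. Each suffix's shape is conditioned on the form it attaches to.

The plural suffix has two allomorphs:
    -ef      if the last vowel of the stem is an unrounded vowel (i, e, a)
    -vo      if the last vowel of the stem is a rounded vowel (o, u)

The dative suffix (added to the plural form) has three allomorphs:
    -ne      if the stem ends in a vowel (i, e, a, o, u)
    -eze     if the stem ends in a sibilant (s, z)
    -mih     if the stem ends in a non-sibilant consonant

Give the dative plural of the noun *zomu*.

zomuvone

*zomu* — last vowel /u/ (a rounded vowel) → -vo → *zomuvo*.
The plural form *zomuvo*: final sound = /o/, a vowel → -ne → *zomuvone*.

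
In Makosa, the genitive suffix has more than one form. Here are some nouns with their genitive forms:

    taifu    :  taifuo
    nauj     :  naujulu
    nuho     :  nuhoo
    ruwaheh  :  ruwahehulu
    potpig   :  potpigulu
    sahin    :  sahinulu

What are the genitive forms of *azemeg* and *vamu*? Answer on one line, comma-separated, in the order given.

The suffix is conditioned by the final sound: -ulu when the stem ends in a consonant (*nauj*, *ruwaheh*, *potpig*, *sahin*); -o when the stem ends in a vowel (*taifu*, *nuho*).
*azemeg* — final sound /g/ (a consonant) → -ulu → *azemegulu*.
The final sound of *vamu* is /u/, which is a vowel, so the suffix is -o, giving *vamuo*.

azemegulu, vamuo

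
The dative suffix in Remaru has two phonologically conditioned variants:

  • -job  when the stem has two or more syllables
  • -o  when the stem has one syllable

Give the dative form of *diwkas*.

*diwkas* (2 syllables) → -job → *diwkasjob*.

diwkasjob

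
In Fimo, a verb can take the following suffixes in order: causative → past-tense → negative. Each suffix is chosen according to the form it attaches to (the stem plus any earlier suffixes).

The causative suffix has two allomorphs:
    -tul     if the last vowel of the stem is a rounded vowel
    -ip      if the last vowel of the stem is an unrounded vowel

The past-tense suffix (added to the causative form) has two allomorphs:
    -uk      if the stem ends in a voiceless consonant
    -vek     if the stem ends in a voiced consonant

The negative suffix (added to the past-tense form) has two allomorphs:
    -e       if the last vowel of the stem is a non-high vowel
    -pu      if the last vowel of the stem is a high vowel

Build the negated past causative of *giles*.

gilesipukpu

*giles*: last vowel = /e/, an unrounded vowel → -ip → *gilesip*.
The causative form *gilesip* — final consonant /p/ (voiceless) → -uk → *gilesipuk*.
The last vowel of the past-tense form *gilesipuk* is /u/, which is a high vowel, so the negative suffix is -pu, giving *gilesipukpu*.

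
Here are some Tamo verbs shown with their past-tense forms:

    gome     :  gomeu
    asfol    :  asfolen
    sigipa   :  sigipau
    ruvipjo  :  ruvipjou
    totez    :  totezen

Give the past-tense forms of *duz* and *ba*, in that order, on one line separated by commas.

The suffix is conditioned by the final sound: -en when the stem ends in a consonant (*asfol*, *totez*); -u when the stem ends in a vowel (*gome*, *sigipa*, *ruvipjo*).
*duz*: final sound = /z/, a consonant → -en → *duzen*.
The final sound of *ba* is /a/, which is a vowel, so the suffix is -u, giving *bau*.

duzen, bau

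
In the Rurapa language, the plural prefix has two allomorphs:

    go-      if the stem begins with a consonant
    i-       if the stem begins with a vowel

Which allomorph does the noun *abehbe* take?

*abehbe* — first sound /a/ (a vowel) → i-.

i-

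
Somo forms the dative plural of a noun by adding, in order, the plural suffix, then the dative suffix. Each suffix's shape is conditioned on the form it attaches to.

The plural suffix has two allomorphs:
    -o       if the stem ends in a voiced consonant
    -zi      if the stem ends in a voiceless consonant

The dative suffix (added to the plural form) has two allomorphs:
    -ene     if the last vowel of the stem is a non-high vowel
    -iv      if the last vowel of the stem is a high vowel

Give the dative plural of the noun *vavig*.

vavigoene

The final consonant of *vavig* is /g/, which is voiced, so the plural suffix is -o, giving *vavigo*.
Since the last vowel of the plural form *vavigo* is /o/ (a non-high vowel), it takes -ene, giving *vavigoene*.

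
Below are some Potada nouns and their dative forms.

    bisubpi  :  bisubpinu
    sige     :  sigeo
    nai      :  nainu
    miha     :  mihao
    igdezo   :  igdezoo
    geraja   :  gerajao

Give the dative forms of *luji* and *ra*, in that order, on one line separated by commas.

lujinu, rao

The pattern is height harmony: -nu when the last vowel of the stem is a high vowel (*bisubpi*, *nai*); -o when the last vowel of the stem is a non-high vowel (*sige*, *miha*, *igdezo*, *geraja*).
The last vowel of *luji* is /i/, which is a high vowel, so the suffix is -nu, giving *lujinu*.
Since the last vowel of *ra* is /a/ (a non-high vowel), it takes -o, giving *rao*.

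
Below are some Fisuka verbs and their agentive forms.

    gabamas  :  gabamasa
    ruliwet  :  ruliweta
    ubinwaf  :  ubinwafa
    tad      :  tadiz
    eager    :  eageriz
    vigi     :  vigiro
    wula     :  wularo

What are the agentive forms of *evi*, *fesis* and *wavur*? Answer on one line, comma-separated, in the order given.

eviro, fesisa, wavuriz

The pattern is voicing of the final sound: -a when the stem ends in a voiceless consonant (*gabamas*, *ruliwet*, *ubinwaf*); -iz when the stem ends in a voiced consonant (*tad*, *eager*); -ro when the stem ends in a vowel (*vigi*, *wula*).
The final sound of *evi* is /i/, which is a vowel, so the suffix is -ro, giving *eviro*.
*fesis*: final sound = /s/, a voiceless consonant → -a → *fesisa*.
The final sound of *wavur* is /r/, which is a voiced consonant, so the suffix is -iz, giving *wavuriz*.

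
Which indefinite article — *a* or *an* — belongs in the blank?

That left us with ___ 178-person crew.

The indefinite article is chosen by the initial *sound* of the following word, not its spelling.
The number *178* is spoken "one hundred …", beginning with /wʌn/ — a consonant sound.
So the article is *a*: That left us with a 178-person crew.

a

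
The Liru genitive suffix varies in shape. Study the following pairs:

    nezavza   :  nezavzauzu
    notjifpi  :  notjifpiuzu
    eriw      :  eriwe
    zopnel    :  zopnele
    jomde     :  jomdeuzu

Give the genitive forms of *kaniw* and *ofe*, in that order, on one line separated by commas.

kaniwe, ofeuzu

The alternation tracks the final sound of the stem — -e when the stem ends in a consonant (*eriw*, *zopnel*); -uzu when the stem ends in a vowel (*nezavza*, *notjifpi*, *jomde*).
Since the final sound of *kaniw* is /w/ (a consonant), it takes -e, giving *kaniwe*.
The final sound of *ofe* is /e/, which is a vowel, so the suffix is -uzu, giving *ofeuzu*.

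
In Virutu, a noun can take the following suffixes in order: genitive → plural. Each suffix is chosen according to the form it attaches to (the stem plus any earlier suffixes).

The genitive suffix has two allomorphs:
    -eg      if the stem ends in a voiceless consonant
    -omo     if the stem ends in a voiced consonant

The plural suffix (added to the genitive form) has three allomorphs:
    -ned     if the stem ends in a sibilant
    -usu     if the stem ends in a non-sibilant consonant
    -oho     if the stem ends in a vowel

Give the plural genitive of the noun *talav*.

talavomooho

The final consonant of *talav* is /v/, which is voiced, so the genitive suffix is -omo, giving *talavomo*.
The final sound of the genitive form *talavomo* is /o/, which is a vowel, so the plural suffix is -oho, giving *talavomooho*.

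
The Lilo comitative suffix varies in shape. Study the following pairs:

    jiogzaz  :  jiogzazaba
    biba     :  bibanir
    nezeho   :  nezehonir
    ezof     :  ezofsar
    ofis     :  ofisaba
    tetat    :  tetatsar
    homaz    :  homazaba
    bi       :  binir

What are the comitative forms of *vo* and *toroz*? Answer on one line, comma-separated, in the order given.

vonir, torozaba

The pattern is sibilance of the final sound: -aba when the stem ends in a sibilant (*jiogzaz*, *ofis*, *homaz*); -sar when the stem ends in a non-sibilant consonant (*ezof*, *tetat*); -nir when the stem ends in a vowel (*biba*, *nezeho*, *bi*).
Since the final sound of *vo* is /o/ (a vowel), it takes -nir, giving *vonir*.
The final sound of *toroz* is /z/, which is a sibilant, so the suffix is -aba, giving *torozaba*.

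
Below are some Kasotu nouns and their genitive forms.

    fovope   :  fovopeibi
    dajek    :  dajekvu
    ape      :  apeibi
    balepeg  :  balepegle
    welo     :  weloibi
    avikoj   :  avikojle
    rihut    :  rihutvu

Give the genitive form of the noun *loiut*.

loiutvu

The alternation tracks the final sound of the stem — -vu when the stem ends in a voiceless consonant (*dajek*, *rihut*); -le when the stem ends in a voiced consonant (*balepeg*, *avikoj*); -ibi when the stem ends in a vowel (*fovope*, *ape*, *welo*).
Since the final sound of *loiut* is /t/ (a voiceless consonant), it takes -vu, giving *loiutvu*.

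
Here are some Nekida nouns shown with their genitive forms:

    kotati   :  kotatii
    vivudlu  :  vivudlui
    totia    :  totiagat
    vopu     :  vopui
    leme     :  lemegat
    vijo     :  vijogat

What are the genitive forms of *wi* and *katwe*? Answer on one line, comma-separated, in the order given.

wii, katwegat

The pattern is height harmony: -i when the last vowel of the stem is a high vowel (*kotati*, *vivudlu*, *vopu*); -gat when the last vowel of the stem is a non-high vowel (*totia*, *leme*, *vijo*).
The last vowel of *wi* is /i/, which is a high vowel, so the suffix is -i, giving *wii*.
*katwe*: last vowel = /e/, a non-high vowel → -gat → *katwegat*.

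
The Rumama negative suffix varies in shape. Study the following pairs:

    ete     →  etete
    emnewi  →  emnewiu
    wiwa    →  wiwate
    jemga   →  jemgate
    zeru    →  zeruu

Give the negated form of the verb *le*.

The pattern is height harmony: -u when the last vowel of the stem is a high vowel (*emnewi*, *zeru*); -te when the last vowel of the stem is a non-high vowel (*ete*, *wiwa*, *jemga*).
*le*: last vowel = /e/, a non-high vowel → -te → *lete*.

lete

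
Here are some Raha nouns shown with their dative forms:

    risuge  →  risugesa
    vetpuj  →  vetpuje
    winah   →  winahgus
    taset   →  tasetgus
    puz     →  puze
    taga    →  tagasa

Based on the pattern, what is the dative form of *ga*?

gasa

Looking at the final sound of each stem: -gus when the stem ends in a voiceless consonant (*winah*, *taset*); -e when the stem ends in a voiced consonant (*vetpuj*, *puz*); -sa when the stem ends in a vowel (*risuge*, *taga*).
The final sound of *ga* is /a/, which is a vowel, so the suffix is -sa, giving *gasa*.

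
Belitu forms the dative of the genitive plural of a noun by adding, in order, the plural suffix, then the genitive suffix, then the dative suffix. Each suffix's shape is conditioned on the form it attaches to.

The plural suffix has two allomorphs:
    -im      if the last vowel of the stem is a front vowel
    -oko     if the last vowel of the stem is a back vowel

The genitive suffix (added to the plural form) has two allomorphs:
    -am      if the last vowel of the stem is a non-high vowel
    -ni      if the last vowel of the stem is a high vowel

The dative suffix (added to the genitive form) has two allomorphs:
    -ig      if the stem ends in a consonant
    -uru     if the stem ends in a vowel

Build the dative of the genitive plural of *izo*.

izookoamig

*izo*: last vowel = /o/, a back vowel → -oko → *izooko*.
The plural form *izooko* — last vowel /o/ (a non-high vowel) → -am → *izookoam*.
The genitive form *izookoam*: final sound = /m/, a consonant → -ig → *izookoamig*.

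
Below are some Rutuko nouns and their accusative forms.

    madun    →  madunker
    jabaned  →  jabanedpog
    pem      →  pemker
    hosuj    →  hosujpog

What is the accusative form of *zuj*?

The alternation tracks the final consonant of the stem — -ker when the stem ends in a nasal (*madun*, *pem*); -pog when the stem ends in a non-nasal consonant (*jabaned*, *hosuj*).
*zuj* — final consonant /j/ (non-nasal) → -pog → *zujpog*.

zujpog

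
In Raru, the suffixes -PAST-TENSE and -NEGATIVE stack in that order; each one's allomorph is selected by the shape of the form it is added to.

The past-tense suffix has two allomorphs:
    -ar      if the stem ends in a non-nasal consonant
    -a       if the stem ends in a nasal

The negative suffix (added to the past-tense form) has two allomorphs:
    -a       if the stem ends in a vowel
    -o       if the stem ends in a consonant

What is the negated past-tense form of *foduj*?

fodujaro

The final consonant of *foduj* is /j/, which is non-nasal, so the past-tense suffix is -ar, giving *fodujar*.
The past-tense form *fodujar*: final sound = /r/, a consonant → -o → *fodujaro*.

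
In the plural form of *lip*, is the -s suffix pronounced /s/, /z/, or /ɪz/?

/s/

The stem *lip* ends in a voiceless non-sibilant consonant.
The plural suffix surfaces as /ɪz/ after sibilants, /s/ after other voiceless consonants, and /z/ after other voiced sounds.
So the plural -s on *lip* is pronounced /s/.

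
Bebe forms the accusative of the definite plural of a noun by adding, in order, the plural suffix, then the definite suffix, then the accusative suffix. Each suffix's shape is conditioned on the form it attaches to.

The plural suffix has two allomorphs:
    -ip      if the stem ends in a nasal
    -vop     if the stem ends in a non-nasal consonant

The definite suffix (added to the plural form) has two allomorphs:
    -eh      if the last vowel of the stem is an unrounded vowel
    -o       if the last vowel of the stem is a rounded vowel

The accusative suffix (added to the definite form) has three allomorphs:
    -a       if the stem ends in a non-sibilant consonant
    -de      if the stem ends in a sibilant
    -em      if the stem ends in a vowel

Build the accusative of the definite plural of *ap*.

The final consonant of *ap* is /p/, which is non-nasal, so the plural suffix is -vop, giving *apvop*.
The plural form *apvop* — last vowel /o/ (a rounded vowel) → -o → *apvopo*.
The final sound of the definite form *apvopo* is /o/, which is a vowel, so the accusative suffix is -em, giving *apvopoem*.

apvopoem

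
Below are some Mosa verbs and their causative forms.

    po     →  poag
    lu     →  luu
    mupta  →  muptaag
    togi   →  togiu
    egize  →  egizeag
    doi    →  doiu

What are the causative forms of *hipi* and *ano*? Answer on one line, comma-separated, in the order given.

hipiu, anoag

Looking at the last vowel of each stem: -u when the last vowel of the stem is a high vowel (*lu*, *togi*, *doi*); -ag when the last vowel of the stem is a non-high vowel (*po*, *mupta*, *egize*).
*hipi*: last vowel = /i/, a high vowel → -u → *hipiu*.
*ano*: last vowel = /o/, a non-high vowel → -ag → *anoag*.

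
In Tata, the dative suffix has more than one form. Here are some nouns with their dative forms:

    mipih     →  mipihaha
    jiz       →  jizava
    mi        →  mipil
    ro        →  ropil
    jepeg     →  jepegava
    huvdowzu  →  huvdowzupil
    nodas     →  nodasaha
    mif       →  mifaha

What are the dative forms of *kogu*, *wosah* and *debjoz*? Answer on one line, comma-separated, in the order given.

The suffix is conditioned by the final sound: -aha when the stem ends in a voiceless consonant (*mipih*, *nodas*, *mif*); -ava when the stem ends in a voiced consonant (*jiz*, *jepeg*); -pil when the stem ends in a vowel (*mi*, *ro*, *huvdowzu*).
The final sound of *kogu* is /u/, which is a vowel, so the suffix is -pil, giving *kogupil*.
*wosah*: final sound = /h/, a voiceless consonant → -aha → *wosahaha*.
The final sound of *debjoz* is /z/, which is a voiced consonant, so the suffix is -ava, giving *debjozava*.

kogupil, wosahaha, debjozava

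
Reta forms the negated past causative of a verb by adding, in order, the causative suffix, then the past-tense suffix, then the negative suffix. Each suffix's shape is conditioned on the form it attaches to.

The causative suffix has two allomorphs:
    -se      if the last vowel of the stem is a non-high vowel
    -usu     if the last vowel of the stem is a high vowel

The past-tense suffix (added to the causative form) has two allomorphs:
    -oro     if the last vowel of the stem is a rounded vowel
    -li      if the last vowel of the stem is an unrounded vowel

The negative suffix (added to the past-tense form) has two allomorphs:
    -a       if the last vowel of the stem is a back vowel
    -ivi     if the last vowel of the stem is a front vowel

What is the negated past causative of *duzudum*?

duzudumusuoroa

Since the last vowel of *duzudum* is /u/ (a high vowel), it takes -usu, giving *duzudumusu*.
Since the last vowel of the causative form *duzudumusu* is /u/ (a rounded vowel), it takes -oro, giving *duzudumusuoro*.
The last vowel of the past-tense form *duzudumusuoro* is /o/, which is a back vowel, so the negative suffix is -a, giving *duzudumusuoroa*.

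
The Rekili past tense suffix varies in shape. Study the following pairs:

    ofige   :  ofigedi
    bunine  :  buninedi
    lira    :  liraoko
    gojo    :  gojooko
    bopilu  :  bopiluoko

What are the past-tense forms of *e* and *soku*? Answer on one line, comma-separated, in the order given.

Looking at the last vowel of each stem: -di when the last vowel of the stem is a front vowel (*ofige*, *bunine*); -oko when the last vowel of the stem is a back vowel (*lira*, *gojo*, *bopilu*).
The last vowel of *e* is /e/, which is a front vowel, so the suffix is -di, giving *edi*.
Since the last vowel of *soku* is /u/ (a back vowel), it takes -oko, giving *sokuoko*.

edi, sokuoko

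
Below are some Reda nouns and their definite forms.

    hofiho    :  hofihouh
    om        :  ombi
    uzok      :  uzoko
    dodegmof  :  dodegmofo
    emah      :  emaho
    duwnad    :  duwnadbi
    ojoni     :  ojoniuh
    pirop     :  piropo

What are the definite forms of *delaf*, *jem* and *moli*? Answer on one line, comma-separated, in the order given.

The suffix is conditioned by the final sound: -o when the stem ends in a voiceless consonant (*uzok*, *dodegmof*, *emah*, *pirop*); -bi when the stem ends in a voiced consonant (*om*, *duwnad*); -uh when the stem ends in a vowel (*hofiho*, *ojoni*).
*delaf*: final sound = /f/, a voiceless consonant → -o → *delafo*.
Since the final sound of *jem* is /m/ (a voiced consonant), it takes -bi, giving *jembi*.
*moli*: final sound = /i/, a vowel → -uh → *moliuh*.

delafo, jembi, moliuh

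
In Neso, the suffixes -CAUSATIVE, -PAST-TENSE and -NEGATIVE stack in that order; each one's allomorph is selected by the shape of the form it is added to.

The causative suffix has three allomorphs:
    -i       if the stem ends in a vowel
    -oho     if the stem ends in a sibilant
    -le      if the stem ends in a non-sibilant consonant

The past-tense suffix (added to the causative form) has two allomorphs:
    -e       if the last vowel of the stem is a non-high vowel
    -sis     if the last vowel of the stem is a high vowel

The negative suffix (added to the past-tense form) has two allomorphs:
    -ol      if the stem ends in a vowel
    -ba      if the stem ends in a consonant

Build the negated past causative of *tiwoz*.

The final sound of *tiwoz* is /z/, which is a sibilant, so the causative suffix is -oho, giving *tiwozoho*.
The last vowel of the causative form *tiwozoho* is /o/, which is a non-high vowel, so the past-tense suffix is -e, giving *tiwozohoe*.
The past-tense form *tiwozohoe* — final sound /e/ (a vowel) → -ol → *tiwozohoeol*.

tiwozohoeol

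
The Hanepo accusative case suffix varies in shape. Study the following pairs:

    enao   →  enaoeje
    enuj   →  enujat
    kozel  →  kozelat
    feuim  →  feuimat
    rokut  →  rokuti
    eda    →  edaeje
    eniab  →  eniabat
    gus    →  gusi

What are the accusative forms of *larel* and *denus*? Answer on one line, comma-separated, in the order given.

The suffix is conditioned by the final sound: -i when the stem ends in a voiceless consonant (*rokut*, *gus*); -at when the stem ends in a voiced consonant (*enuj*, *kozel*, *feuim*, *eniab*); -eje when the stem ends in a vowel (*enao*, *eda*).
*larel* — final sound /l/ (a voiced consonant) → -at → *larelat*.
*denus* — final sound /s/ (a voiceless consonant) → -i → *denusi*.

larelat, denusi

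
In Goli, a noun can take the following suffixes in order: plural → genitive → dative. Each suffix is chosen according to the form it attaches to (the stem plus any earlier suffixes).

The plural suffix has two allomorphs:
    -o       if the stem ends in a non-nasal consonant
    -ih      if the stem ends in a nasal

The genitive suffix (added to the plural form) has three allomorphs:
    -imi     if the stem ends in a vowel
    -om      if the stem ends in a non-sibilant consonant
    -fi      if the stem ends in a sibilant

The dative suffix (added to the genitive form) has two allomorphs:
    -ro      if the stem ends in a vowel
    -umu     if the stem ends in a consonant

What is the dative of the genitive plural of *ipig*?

ipigoimiro

*ipig*: final consonant = /g/, non-nasal → -o → *ipigo*.
Since the final sound of the plural form *ipigo* is /o/ (a vowel), it takes -imi, giving *ipigoimi*.
The genitive form *ipigoimi*: final sound = /i/, a vowel → -ro → *ipigoimiro*.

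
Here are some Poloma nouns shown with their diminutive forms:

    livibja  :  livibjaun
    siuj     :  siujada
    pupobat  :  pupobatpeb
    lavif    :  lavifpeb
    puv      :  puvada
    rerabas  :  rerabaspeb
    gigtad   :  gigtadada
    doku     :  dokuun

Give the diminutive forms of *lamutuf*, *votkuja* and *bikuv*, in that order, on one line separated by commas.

lamutufpeb, votkujaun, bikuvada

The pattern is voicing of the final sound: -peb when the stem ends in a voiceless consonant (*pupobat*, *lavif*, *rerabas*); -ada when the stem ends in a voiced consonant (*siuj*, *puv*, *gigtad*); -un when the stem ends in a vowel (*livibja*, *doku*).
*lamutuf* — final sound /f/ (a voiceless consonant) → -peb → *lamutufpeb*.
The final sound of *votkuja* is /a/, which is a vowel, so the suffix is -un, giving *votkujaun*.
*bikuv* — final sound /v/ (a voiced consonant) → -ada → *bikuvada*.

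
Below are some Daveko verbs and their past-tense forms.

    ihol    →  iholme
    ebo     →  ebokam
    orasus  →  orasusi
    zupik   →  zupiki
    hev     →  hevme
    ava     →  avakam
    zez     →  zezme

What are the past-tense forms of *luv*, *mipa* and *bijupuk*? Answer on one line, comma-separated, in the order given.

The alternation tracks the final sound of the stem — -i when the stem ends in a voiceless consonant (*orasus*, *zupik*); -me when the stem ends in a voiced consonant (*ihol*, *hev*, *zez*); -kam when the stem ends in a vowel (*ebo*, *ava*).
The final sound of *luv* is /v/, which is a voiced consonant, so the suffix is -me, giving *luvme*.
Since the final sound of *mipa* is /a/ (a vowel), it takes -kam, giving *mipakam*.
*bijupuk* — final sound /k/ (a voiceless consonant) → -i → *bijupuki*.

luvme, mipakam, bijupuki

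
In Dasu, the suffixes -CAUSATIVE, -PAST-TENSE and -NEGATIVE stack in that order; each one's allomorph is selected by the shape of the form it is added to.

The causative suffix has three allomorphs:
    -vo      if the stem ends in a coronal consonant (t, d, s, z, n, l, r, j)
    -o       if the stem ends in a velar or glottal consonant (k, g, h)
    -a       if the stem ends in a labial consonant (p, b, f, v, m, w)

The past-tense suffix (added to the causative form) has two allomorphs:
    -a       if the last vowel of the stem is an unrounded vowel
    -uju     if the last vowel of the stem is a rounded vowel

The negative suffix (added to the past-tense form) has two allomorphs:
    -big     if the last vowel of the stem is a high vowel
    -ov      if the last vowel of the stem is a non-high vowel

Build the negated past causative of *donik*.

*donik*: final consonant = /k/, velar/glottal → -o → *doniko*.
The causative form *doniko*: last vowel = /o/, a rounded vowel → -uju → *donikouju*.
The past-tense form *donikouju*: last vowel = /u/, a high vowel → -big → *donikoujubig*.

donikoujubig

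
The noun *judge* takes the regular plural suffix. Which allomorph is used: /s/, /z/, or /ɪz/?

The stem *judge* ends in a sibilant (/s, z, ʃ, ʒ, tʃ, dʒ/).
The plural suffix surfaces as /ɪz/ after sibilants, /s/ after other voiceless consonants, and /z/ after other voiced sounds.
So the plural -s on *judge* is pronounced /ɪz/.

/ɪz/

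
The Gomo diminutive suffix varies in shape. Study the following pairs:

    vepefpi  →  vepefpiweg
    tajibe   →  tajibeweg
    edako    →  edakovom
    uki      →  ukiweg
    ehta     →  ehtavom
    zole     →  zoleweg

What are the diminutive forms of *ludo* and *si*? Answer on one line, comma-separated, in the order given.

ludovom, siweg

The pattern is front/back vowel harmony: -weg when the last vowel of the stem is a front vowel (*vepefpi*, *tajibe*, *uki*, *zole*); -vom when the last vowel of the stem is a back vowel (*edako*, *ehta*).
*ludo* — last vowel /o/ (a back vowel) → -vom → *ludovom*.
*si* — last vowel /i/ (a front vowel) → -weg → *siweg*.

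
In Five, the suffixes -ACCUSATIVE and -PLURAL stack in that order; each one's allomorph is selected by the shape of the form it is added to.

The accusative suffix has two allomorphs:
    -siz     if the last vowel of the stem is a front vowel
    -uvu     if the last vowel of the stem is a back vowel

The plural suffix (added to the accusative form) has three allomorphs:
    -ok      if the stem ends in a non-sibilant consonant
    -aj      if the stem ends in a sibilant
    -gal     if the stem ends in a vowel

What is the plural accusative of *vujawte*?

vujawtesizaj

Since the last vowel of *vujawte* is /e/ (a front vowel), it takes -siz, giving *vujawtesiz*.
The accusative form *vujawtesiz*: final sound = /z/, a sibilant → -aj → *vujawtesizaj*.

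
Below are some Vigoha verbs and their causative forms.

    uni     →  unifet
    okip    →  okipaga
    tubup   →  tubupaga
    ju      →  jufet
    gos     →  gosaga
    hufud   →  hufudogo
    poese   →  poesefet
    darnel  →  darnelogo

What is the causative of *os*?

osaga

The pattern is voicing of the final sound: -aga when the stem ends in a voiceless consonant (*okip*, *tubup*, *gos*); -ogo when the stem ends in a voiced consonant (*hufud*, *darnel*); -fet when the stem ends in a vowel (*uni*, *ju*, *poese*).
*os*: final sound = /s/, a voiceless consonant → -aga → *osaga*.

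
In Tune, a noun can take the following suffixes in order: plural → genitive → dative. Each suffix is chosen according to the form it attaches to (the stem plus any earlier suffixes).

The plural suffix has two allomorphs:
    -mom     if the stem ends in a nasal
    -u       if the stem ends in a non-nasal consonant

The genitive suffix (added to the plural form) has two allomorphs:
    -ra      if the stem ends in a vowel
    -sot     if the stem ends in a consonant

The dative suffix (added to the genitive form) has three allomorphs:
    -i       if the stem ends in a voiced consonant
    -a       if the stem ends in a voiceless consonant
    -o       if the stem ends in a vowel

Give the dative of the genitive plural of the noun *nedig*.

nedigurao

The final consonant of *nedig* is /g/, which is non-nasal, so the plural suffix is -u, giving *nedigu*.
The plural form *nedigu*: final sound = /u/, a vowel → -ra → *nedigura*.
The genitive form *nedigura*: final sound = /a/, a vowel → -o → *nedigurao*.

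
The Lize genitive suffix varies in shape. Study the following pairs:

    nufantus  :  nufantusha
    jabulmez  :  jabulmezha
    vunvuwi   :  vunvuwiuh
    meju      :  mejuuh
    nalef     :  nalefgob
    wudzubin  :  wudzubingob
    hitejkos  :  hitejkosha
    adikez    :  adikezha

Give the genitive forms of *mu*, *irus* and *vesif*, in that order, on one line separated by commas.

The alternation tracks the final sound of the stem — -ha when the stem ends in a sibilant (*nufantus*, *jabulmez*, *hitejkos*, *adikez*); -gob when the stem ends in a non-sibilant consonant (*nalef*, *wudzubin*); -uh when the stem ends in a vowel (*vunvuwi*, *meju*).
*mu*: final sound = /u/, a vowel → -uh → *muuh*.
*irus*: final sound = /s/, a sibilant → -ha → *irusha*.
*vesif* — final sound /f/ (a non-sibilant consonant) → -gob → *vesifgob*.

muuh, irusha, vesifgob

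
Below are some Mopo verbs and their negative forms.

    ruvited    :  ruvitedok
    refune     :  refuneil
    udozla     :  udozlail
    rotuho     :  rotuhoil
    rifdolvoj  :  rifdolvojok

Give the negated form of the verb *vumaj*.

Looking at the final sound of each stem: -ok when the stem ends in a consonant (*ruvited*, *rifdolvoj*); -il when the stem ends in a vowel (*refune*, *udozla*, *rotuho*).
*vumaj*: final sound = /j/, a consonant → -ok → *vumajok*.

vumajok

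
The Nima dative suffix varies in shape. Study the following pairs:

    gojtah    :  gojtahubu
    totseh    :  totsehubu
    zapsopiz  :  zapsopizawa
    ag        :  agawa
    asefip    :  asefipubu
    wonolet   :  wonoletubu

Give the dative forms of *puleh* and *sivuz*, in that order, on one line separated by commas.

The alternation tracks the final consonant of the stem — -ubu when the stem ends in a voiceless consonant (*gojtah*, *totseh*, *asefip*, *wonolet*); -awa when the stem ends in a voiced consonant (*zapsopiz*, *ag*).
*puleh*: final consonant = /h/, voiceless → -ubu → *pulehubu*.
*sivuz* — final consonant /z/ (voiced) → -awa → *sivuzawa*.

pulehubu, sivuzawa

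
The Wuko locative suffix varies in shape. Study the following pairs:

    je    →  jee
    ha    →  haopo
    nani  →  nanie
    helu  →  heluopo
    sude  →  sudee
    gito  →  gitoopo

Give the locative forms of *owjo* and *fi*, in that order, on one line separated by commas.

owjoopo, fie

The alternation tracks the last vowel of the stem — -e when the last vowel of the stem is a front vowel (*je*, *nani*, *sude*); -opo when the last vowel of the stem is a back vowel (*ha*, *helu*, *gito*).
*owjo*: last vowel = /o/, a back vowel → -opo → *owjoopo*.
*fi*: last vowel = /i/, a front vowel → -e → *fie*.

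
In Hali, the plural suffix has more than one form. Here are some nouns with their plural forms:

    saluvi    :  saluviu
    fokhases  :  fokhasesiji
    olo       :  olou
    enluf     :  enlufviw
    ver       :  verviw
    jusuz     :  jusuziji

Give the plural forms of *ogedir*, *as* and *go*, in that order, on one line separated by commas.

ogedirviw, asiji, gou

Looking at the final sound of each stem: -iji when the stem ends in a sibilant (*fokhases*, *jusuz*); -viw when the stem ends in a non-sibilant consonant (*enluf*, *ver*); -u when the stem ends in a vowel (*saluvi*, *olo*).
The final sound of *ogedir* is /r/, which is a non-sibilant consonant, so the suffix is -viw, giving *ogedirviw*.
*as*: final sound = /s/, a sibilant → -iji → *asiji*.
Since the final sound of *go* is /o/ (a vowel), it takes -u, giving *gou*.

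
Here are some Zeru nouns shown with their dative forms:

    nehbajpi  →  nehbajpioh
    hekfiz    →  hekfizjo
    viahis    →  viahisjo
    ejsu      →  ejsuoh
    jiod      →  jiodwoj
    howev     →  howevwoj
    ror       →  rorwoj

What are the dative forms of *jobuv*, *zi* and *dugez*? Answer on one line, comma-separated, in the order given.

jobuvwoj, zioh, dugezjo

The alternation tracks the final sound of the stem — -jo when the stem ends in a sibilant (*hekfiz*, *viahis*); -woj when the stem ends in a non-sibilant consonant (*jiod*, *howev*, *ror*); -oh when the stem ends in a vowel (*nehbajpi*, *ejsu*).
*jobuv*: final sound = /v/, a non-sibilant consonant → -woj → *jobuvwoj*.
The final sound of *zi* is /i/, which is a vowel, so the suffix is -oh, giving *zioh*.
*dugez* — final sound /z/ (a sibilant) → -jo → *dugezjo*.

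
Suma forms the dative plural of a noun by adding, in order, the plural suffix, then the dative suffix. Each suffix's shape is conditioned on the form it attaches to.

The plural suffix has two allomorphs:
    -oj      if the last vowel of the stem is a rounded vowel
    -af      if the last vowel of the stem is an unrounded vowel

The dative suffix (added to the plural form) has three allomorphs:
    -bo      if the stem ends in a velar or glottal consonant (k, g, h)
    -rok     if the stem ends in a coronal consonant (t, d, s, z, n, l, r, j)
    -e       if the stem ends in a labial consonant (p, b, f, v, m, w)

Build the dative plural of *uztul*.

*uztul*: last vowel = /u/, a rounded vowel → -oj → *uztuloj*.
The plural form *uztuloj*: final consonant = /j/, coronal → -rok → *uztulojrok*.

uztulojrok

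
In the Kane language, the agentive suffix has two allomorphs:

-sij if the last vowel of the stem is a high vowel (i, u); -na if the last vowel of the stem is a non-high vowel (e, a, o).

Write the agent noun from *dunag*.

*dunag* — last vowel /a/ (a non-high vowel) → -na → *dunagna*.

dunagna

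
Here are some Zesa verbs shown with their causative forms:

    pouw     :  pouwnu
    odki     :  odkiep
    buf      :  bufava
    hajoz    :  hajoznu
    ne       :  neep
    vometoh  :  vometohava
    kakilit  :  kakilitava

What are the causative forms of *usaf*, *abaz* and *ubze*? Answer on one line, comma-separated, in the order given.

The alternation tracks the final sound of the stem — -ava when the stem ends in a voiceless consonant (*buf*, *vometoh*, *kakilit*); -nu when the stem ends in a voiced consonant (*pouw*, *hajoz*); -ep when the stem ends in a vowel (*odki*, *ne*).
Since the final sound of *usaf* is /f/ (a voiceless consonant), it takes -ava, giving *usafava*.
*abaz*: final sound = /z/, a voiced consonant → -nu → *abaznu*.
Since the final sound of *ubze* is /e/ (a vowel), it takes -ep, giving *ubzeep*.

usafava, abaznu, ubzeep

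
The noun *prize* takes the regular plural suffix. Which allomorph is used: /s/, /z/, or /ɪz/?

/ɪz/

The stem *prize* ends in a sibilant (/s, z, ʃ, ʒ, tʃ, dʒ/).
The plural suffix surfaces as /ɪz/ after sibilants, /s/ after other voiceless consonants, and /z/ after other voiced sounds.
So the plural -s on *prize* is pronounced /ɪz/.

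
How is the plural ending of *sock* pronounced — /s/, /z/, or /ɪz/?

/s/

The stem *sock* ends in a voiceless non-sibilant consonant.
The plural suffix surfaces as /ɪz/ after sibilants, /s/ after other voiceless consonants, and /z/ after other voiced sounds.
So the plural -s on *sock* is pronounced /s/.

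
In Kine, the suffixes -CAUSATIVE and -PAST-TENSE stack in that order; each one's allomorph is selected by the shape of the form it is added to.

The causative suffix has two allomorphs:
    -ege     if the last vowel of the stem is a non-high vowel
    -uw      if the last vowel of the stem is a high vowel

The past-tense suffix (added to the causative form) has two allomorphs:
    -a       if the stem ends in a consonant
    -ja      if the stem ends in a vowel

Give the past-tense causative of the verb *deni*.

deniuwa

The last vowel of *deni* is /i/, which is a high vowel, so the causative suffix is -uw, giving *deniuw*.
The final sound of the causative form *deniuw* is /w/, which is a consonant, so the past-tense suffix is -a, giving *deniuwa*.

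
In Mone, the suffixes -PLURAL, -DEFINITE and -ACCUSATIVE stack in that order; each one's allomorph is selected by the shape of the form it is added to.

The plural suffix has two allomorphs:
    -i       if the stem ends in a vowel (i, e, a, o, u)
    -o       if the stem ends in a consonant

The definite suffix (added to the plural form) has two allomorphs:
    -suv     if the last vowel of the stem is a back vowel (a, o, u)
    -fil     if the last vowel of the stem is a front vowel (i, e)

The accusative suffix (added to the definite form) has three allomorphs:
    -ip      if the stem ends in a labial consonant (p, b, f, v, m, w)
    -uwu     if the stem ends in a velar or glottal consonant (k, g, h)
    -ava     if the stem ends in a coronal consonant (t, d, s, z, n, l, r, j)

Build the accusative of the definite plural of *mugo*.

*mugo* — final sound /o/ (a vowel) → -i → *mugoi*.
The plural form *mugoi*: last vowel = /i/, a front vowel → -fil → *mugoifil*.
Since the final consonant of the definite form *mugoifil* is /l/ (coronal), it takes -ava, giving *mugoifilava*.

mugoifilava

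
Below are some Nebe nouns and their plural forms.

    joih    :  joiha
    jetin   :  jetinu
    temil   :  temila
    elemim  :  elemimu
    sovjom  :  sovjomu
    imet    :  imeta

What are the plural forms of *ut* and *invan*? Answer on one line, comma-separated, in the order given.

The suffix is conditioned by the final consonant: -u when the stem ends in a nasal (*jetin*, *elemim*, *sovjom*); -a when the stem ends in a non-nasal consonant (*joih*, *temil*, *imet*).
Since the final consonant of *ut* is /t/ (non-nasal), it takes -a, giving *uta*.
*invan* — final consonant /n/ (a nasal) → -u → *invanu*.

uta, invanu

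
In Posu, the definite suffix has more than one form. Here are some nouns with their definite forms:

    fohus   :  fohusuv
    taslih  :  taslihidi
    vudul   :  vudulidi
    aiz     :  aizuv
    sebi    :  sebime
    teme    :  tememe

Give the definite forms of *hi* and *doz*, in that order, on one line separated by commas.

The alternation tracks the final sound of the stem — -uv when the stem ends in a sibilant (*fohus*, *aiz*); -idi when the stem ends in a non-sibilant consonant (*taslih*, *vudul*); -me when the stem ends in a vowel (*sebi*, *teme*).
Since the final sound of *hi* is /i/ (a vowel), it takes -me, giving *hime*.
*doz* — final sound /z/ (a sibilant) → -uv → *dozuv*.

hime, dozuv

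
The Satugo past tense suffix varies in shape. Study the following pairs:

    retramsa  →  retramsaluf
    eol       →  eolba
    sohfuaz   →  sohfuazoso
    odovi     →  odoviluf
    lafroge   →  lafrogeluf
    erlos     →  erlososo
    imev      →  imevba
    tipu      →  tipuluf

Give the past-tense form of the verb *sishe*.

The suffix is conditioned by the final sound: -oso when the stem ends in a sibilant (*sohfuaz*, *erlos*); -ba when the stem ends in a non-sibilant consonant (*eol*, *imev*); -luf when the stem ends in a vowel (*retramsa*, *odovi*, *lafroge*, *tipu*).
*sishe*: final sound = /e/, a vowel → -luf → *sisheluf*.

sisheluf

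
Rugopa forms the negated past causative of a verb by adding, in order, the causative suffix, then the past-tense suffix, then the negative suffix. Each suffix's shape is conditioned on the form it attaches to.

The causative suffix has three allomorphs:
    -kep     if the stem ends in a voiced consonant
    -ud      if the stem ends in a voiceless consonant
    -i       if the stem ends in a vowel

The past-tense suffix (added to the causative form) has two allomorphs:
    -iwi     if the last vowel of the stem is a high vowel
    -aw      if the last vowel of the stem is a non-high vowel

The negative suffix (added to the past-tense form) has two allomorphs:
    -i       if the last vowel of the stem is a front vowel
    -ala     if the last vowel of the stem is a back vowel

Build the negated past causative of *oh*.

ohudiwii

Since the final sound of *oh* is /h/ (a voiceless consonant), it takes -ud, giving *ohud*.
Since the last vowel of the causative form *ohud* is /u/ (a high vowel), it takes -iwi, giving *ohudiwi*.
Since the last vowel of the past-tense form *ohudiwi* is /i/ (a front vowel), it takes -i, giving *ohudiwii*.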